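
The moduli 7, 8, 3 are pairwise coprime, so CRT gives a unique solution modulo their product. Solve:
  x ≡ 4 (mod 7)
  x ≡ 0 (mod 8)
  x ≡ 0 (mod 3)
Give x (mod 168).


Moduli 7, 8, 3 are pairwise coprime; by CRT there is a unique solution modulo M = 7 · 8 · 3 = 168.
Solve pairwise, accumulating the modulus:
  Start with x ≡ 4 (mod 7).
  Combine with x ≡ 0 (mod 8): since gcd(7, 8) = 1, we get a unique residue mod 56.
    Write x = 4 + 7·t and substitute into x ≡ 0 (mod 8): 7·t ≡ 0 − 4 = -4 (mod 8).
    Reduce coefficients mod 8: 7·t ≡ 4 (mod 8).
    The inverse of 7 mod 8 is 7 (since 7·7 = 49 = 6·8 + 1), so t ≡ 7·4 = 28 ≡ 4 (mod 8).
    Then x = 4 + 7·4 = 32, valid modulo lcm(7, 8) = 56: x ≡ 32 (mod 56).
  Combine with x ≡ 0 (mod 3): since gcd(56, 3) = 1, we get a unique residue mod 168.
    Write x = 32 + 56·t and substitute into x ≡ 0 (mod 3): 56·t ≡ 0 − 32 = -32 (mod 3).
    Reduce coefficients mod 3: 2·t ≡ 1 (mod 3).
    The inverse of 2 mod 3 is 2 (since 2·2 = 4 = 1·3 + 1), so t ≡ 2·1 = 2 ≡ 2 (mod 3).
    Then x = 32 + 56·2 = 144, valid modulo lcm(56, 3) = 168: x ≡ 144 (mod 168).
Verify: 144 mod 7 = 4 ✓, 144 mod 8 = 0 ✓, 144 mod 3 = 0 ✓.

x ≡ 144 (mod 168).


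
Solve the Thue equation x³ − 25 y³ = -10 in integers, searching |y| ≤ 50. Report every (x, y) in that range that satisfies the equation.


The equation is x³ - 25y³ = -10. For fixed y, x³ = 25·y³ − 10, so a solution requires the RHS to be a perfect cube.
Strategy: iterate y from -50 to 50, compute RHS = 25·y³ − 10, and check whether it is a (positive or negative) perfect cube.
Check small values of y:
  y = 0: RHS = -10 is not a perfect cube.
  y = 1: RHS = 15 is not a perfect cube.
  y = -1: RHS = -35 is not a perfect cube.
  y = 2: RHS = 190 is not a perfect cube.
  y = -2: RHS = -210 is not a perfect cube.
  y = 3: RHS = 665 is not a perfect cube.
  y = -3: RHS = -685 is not a perfect cube.
Continuing the search up to |y| = 50 finds no solutions either.
No (x, y) in the scanned range satisfies the equation.

No integer solutions with |y| ≤ 50.


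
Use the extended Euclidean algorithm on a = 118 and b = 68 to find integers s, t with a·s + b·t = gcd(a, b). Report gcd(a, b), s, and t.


Euclidean algorithm on (118, 68) — divide until remainder is 0:
  118 = 1 · 68 + 50
  68 = 1 · 50 + 18
  50 = 2 · 18 + 14
  18 = 1 · 14 + 4
  14 = 3 · 4 + 2
  4 = 2 · 2 + 0
gcd(118, 68) = 2.
Track Bezout coefficients alongside the remainders: start with r₀ = 118 = a·1 + b·0 (s = 1, t = 0) and r₁ = 68 = a·0 + b·1 (s = 0, t = 1); each new remainder r_{k+1} = r_{k-1} − q_k·r_k inherits s_{k+1} = s_{k-1} − q_k·s_k, t_{k+1} = t_{k-1} − q_k·t_k, so r_k = a·s_k + b·t_k at every step:
  q = 1: r = 50, s = 1 − 1·0 = 1, t = 0 − 1·1 = -1  (check: 118·1 + 68·(-1) = 50)
  q = 1: r = 18, s = 0 − 1·1 = -1, t = 1 − 1·(-1) = 2  (check: 118·(-1) + 68·2 = 18)
  q = 2: r = 14, s = 1 − 2·(-1) = 3, t = -1 − 2·2 = -5  (check: 118·3 + 68·(-5) = 14)
  q = 1: r = 4, s = -1 − 1·3 = -4, t = 2 − 1·(-5) = 7  (check: 118·(-4) + 68·7 = 4)
  q = 3: r = 2, s = 3 − 3·(-4) = 15, t = -5 − 3·7 = -26  (check: 118·15 + 68·(-26) = 2)
The row with r = 2 (the gcd) gives the Bezout coefficients s = 15, t = -26.
Result: 118 · (15) + 68 · (-26) = 2.

gcd(118, 68) = 2; s = 15, t = -26 (check: 118·15 + 68·(-26) = 2).


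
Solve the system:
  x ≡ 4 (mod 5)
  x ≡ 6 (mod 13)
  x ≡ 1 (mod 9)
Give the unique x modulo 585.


Moduli 5, 13, 9 are pairwise coprime; by CRT there is a unique solution modulo M = 5 · 13 · 9 = 585.
Solve pairwise, accumulating the modulus:
  Start with x ≡ 4 (mod 5).
  Combine with x ≡ 6 (mod 13): since gcd(5, 13) = 1, we get a unique residue mod 65.
    Write x = 4 + 5·t and substitute into x ≡ 6 (mod 13): 5·t ≡ 6 − 4 = 2 (mod 13).
    The inverse of 5 mod 13 is 8 (since 5·8 = 40 = 3·13 + 1), so t ≡ 8·2 = 16 ≡ 3 (mod 13).
    Then x = 4 + 5·3 = 19, valid modulo lcm(5, 13) = 65: x ≡ 19 (mod 65).
  Combine with x ≡ 1 (mod 9): since gcd(65, 9) = 1, we get a unique residue mod 585.
    Write x = 19 + 65·t and substitute into x ≡ 1 (mod 9): 65·t ≡ 1 − 19 = -18 (mod 9).
    Reduce coefficients mod 9: 2·t ≡ 0 (mod 9).
    The inverse of 2 mod 9 is 5 (since 2·5 = 10 = 1·9 + 1), so t ≡ 5·0 = 0 ≡ 0 (mod 9).
    Then x = 19 + 65·0 = 19, valid modulo lcm(65, 9) = 585: x ≡ 19 (mod 585).
Verify: 19 mod 5 = 4 ✓, 19 mod 13 = 6 ✓, 19 mod 9 = 1 ✓.

x ≡ 19 (mod 585).


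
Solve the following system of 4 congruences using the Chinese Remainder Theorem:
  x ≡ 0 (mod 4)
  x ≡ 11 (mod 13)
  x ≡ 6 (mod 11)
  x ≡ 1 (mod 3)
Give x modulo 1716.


Product of moduli M = 4 · 13 · 11 · 3 = 1716.
Merge one congruence at a time:
  Start: x ≡ 0 (mod 4).
  Combine with x ≡ 11 (mod 13); new modulus lcm = 52.
    Write x = 0 + 4·t and substitute into x ≡ 11 (mod 13): 4·t ≡ 11 − 0 = 11 (mod 13).
    The inverse of 4 mod 13 is 10 (since 4·10 = 40 = 3·13 + 1), so t ≡ 10·11 = 110 ≡ 6 (mod 13).
    Then x = 0 + 4·6 = 24, valid modulo lcm(4, 13) = 52: x ≡ 24 (mod 52).
  Combine with x ≡ 6 (mod 11); new modulus lcm = 572.
    Write x = 24 + 52·t and substitute into x ≡ 6 (mod 11): 52·t ≡ 6 − 24 = -18 (mod 11).
    Reduce coefficients mod 11: 8·t ≡ 4 (mod 11).
    The inverse of 8 mod 11 is 7 (since 8·7 = 56 = 5·11 + 1), so t ≡ 7·4 = 28 ≡ 6 (mod 11).
    Then x = 24 + 52·6 = 336, valid modulo lcm(52, 11) = 572: x ≡ 336 (mod 572).
  Combine with x ≡ 1 (mod 3); new modulus lcm = 1716.
    Write x = 336 + 572·t and substitute into x ≡ 1 (mod 3): 572·t ≡ 1 − 336 = -335 (mod 3).
    Reduce coefficients mod 3: 2·t ≡ 1 (mod 3).
    The inverse of 2 mod 3 is 2 (since 2·2 = 4 = 1·3 + 1), so t ≡ 2·1 = 2 ≡ 2 (mod 3).
    Then x = 336 + 572·2 = 1480, valid modulo lcm(572, 3) = 1716: x ≡ 1480 (mod 1716).
Verify against each original: 1480 mod 4 = 0, 1480 mod 13 = 11, 1480 mod 11 = 6, 1480 mod 3 = 1.

x ≡ 1480 (mod 1716).


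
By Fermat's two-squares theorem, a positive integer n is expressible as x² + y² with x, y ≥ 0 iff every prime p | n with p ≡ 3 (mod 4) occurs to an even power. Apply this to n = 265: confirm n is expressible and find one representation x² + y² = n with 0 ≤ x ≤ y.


Step 1: Factor n = 265 = 5 · 53.
Step 2: Check the mod-4 condition on each prime factor: 5 ≡ 1 (mod 4), exponent 1; 53 ≡ 1 (mod 4), exponent 1.
All primes ≡ 3 (mod 4) appear to even exponent (or don't appear), so by the two-squares theorem n IS expressible as a sum of two squares.
Step 3: Build a representation. Here n = 5 · 53 is a product of primes ≡ 1 (mod 4). Each prime p ≡ 1 (mod 4) is itself a sum of two squares; find a² by testing p − a² for a perfect square:
  5: 5 − 1² = 4 = 2² ⇒ 5 = 1² + 2².
  53: 53 − 1² = 52, 53 − 2² = 49 = 7² ⇒ 53 = 2² + 7².
  Combine using the Brahmagupta–Fibonacci identity (a² + b²)(c² + d²) = (ac − bd)² + (ad + bc)² = (ac + bd)² + (ad − bc)²:
  5 · 53 = 265: from (1² + 2²)(2² + 7²), take (1·2 − 2·7, 1·7 + 2·2) = (2 − 14, 7 + 4) = (-12, 11); dropping signs (only squares matter) gives (12, 11); check 12² + 11² = 144 + 121 = 265 ✓.
Step 4: Order so x ≤ y and verify: 11² + 12² = 121 + 144 = 265 = n. ✓

n = 265 = 11² + 12² (one valid representation with x ≤ y).


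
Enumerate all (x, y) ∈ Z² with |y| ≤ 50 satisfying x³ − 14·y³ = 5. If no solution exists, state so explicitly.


The equation is x³ - 14y³ = 5. For fixed y, x³ = 14·y³ + 5, so a solution requires the RHS to be a perfect cube.
Strategy: iterate y from -50 to 50, compute RHS = 14·y³ + 5, and check whether it is a (positive or negative) perfect cube.
Check small values of y:
  y = 0: RHS = 5 is not a perfect cube.
  y = 1: RHS = 19 is not a perfect cube.
  y = -1: RHS = -9 is not a perfect cube.
  y = 2: RHS = 117 is not a perfect cube.
  y = -2: RHS = -107 is not a perfect cube.
  y = 3: RHS = 383 is not a perfect cube.
  y = -3: RHS = -373 is not a perfect cube.
Continuing the search up to |y| = 50 finds no solutions either.
No (x, y) in the scanned range satisfies the equation.

No integer solutions with |y| ≤ 50.


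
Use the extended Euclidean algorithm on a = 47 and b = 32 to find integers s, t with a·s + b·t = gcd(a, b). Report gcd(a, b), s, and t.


Euclidean algorithm on (47, 32) — divide until remainder is 0:
  47 = 1 · 32 + 15
  32 = 2 · 15 + 2
  15 = 7 · 2 + 1
  2 = 2 · 1 + 0
gcd(47, 32) = 1.
Track Bezout coefficients alongside the remainders: start with r₀ = 47 = a·1 + b·0 (s = 1, t = 0) and r₁ = 32 = a·0 + b·1 (s = 0, t = 1); each new remainder r_{k+1} = r_{k-1} − q_k·r_k inherits s_{k+1} = s_{k-1} − q_k·s_k, t_{k+1} = t_{k-1} − q_k·t_k, so r_k = a·s_k + b·t_k at every step:
  q = 1: r = 15, s = 1 − 1·0 = 1, t = 0 − 1·1 = -1  (check: 47·1 + 32·(-1) = 15)
  q = 2: r = 2, s = 0 − 2·1 = -2, t = 1 − 2·(-1) = 3  (check: 47·(-2) + 32·3 = 2)
  q = 7: r = 1, s = 1 − 7·(-2) = 15, t = -1 − 7·3 = -22  (check: 47·15 + 32·(-22) = 1)
The row with r = 1 (the gcd) gives the Bezout coefficients s = 15, t = -22.
Result: 47 · (15) + 32 · (-22) = 1.

gcd(47, 32) = 1; s = 15, t = -22 (check: 47·15 + 32·(-22) = 1).


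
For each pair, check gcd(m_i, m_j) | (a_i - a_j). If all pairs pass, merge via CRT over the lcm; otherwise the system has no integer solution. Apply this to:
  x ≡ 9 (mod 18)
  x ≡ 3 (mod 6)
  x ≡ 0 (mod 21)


Moduli 18, 6, 21 are not pairwise coprime, so CRT works modulo lcm(m_i) when all pairwise compatibility conditions hold.
Pairwise compatibility: gcd(m_i, m_j) must divide a_i - a_j for every pair.
Merge one congruence at a time:
  Start: x ≡ 9 (mod 18).
  Combine with x ≡ 3 (mod 6): gcd(18, 6) = 6; 3 - 9 = -6, which IS divisible by 6, so compatible.
    Write x = 9 + 18·t and substitute into x ≡ 3 (mod 6): 18·t ≡ 3 − 9 = -6 (mod 6).
    Divide the congruence (and modulus) by g = 6: 3·t ≡ -1 (mod 1).
    Modulo 1 every t works; take t = 0.
    Then x = 9 + 18·0 = 9, valid modulo lcm(18, 6) = 18: x ≡ 9 (mod 18).
  Combine with x ≡ 0 (mod 21): gcd(18, 21) = 3; 0 - 9 = -9, which IS divisible by 3, so compatible.
    Write x = 9 + 18·t and substitute into x ≡ 0 (mod 21): 18·t ≡ 0 − 9 = -9 (mod 21).
    Divide the congruence (and modulus) by g = 3: 6·t ≡ -3 (mod 7).
    Reduce coefficients mod 7: 6·t ≡ 4 (mod 7).
    The inverse of 6 mod 7 is 6 (since 6·6 = 36 = 5·7 + 1), so t ≡ 6·4 = 24 ≡ 3 (mod 7).
    Then x = 9 + 18·3 = 63, valid modulo lcm(18, 21) = 126: x ≡ 63 (mod 126).
Verify: 63 mod 18 = 9, 63 mod 6 = 3, 63 mod 21 = 0.

x ≡ 63 (mod 126).


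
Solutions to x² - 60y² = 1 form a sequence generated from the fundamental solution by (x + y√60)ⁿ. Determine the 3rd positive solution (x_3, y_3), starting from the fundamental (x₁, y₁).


Step 1: Find the fundamental solution (x₁, y₁) of x² - 60y² = 1.
  Expand √60 as a continued fraction. a₀ = ⌊√60⌋ = 7; iterate m_{k+1} = d_k·a_k − m_k, d_{k+1} = (60 − m_{k+1}²)/d_k, a_{k+1} = ⌊(a₀ + m_{k+1})/d_{k+1}⌋ (starting m₀ = 0, d₀ = 1), with convergents p_k = a_k·p_{k-1} + p_{k-2}, q_k = a_k·q_{k-1} + q_{k-2} (p₋₁ = 1, q₋₁ = 0):
  k = 0: a₀ = 7; p₀/q₀ = 7/1; p₀² − 60·q₀² = 49 − 60 = -11.
  k = 1: m = 7, d = 11, a = ⌊(7 + 7)/11⌋ = 1; p/q = (1·7 + 1)/(1·1 + 0) = 8/1; p² − 60·q² = 64 − 60 = 4.
  k = 2: m = 4, d = 4, a = ⌊(7 + 4)/4⌋ = 2; p/q = (2·8 + 7)/(2·1 + 1) = 23/3; p² − 60·q² = 529 − 540 = -11.
  k = 3: m = 4, d = 11, a = ⌊(7 + 4)/11⌋ = 1; p/q = (1·23 + 8)/(1·3 + 1) = 31/4; p² − 60·q² = 961 − 960 = 1.
  The first convergent with p² − 60·q² = 1 gives the fundamental solution (x₁, y₁) = (31, 4).
Step 2: Apply the recurrence (x_{n+1}, y_{n+1}) = (x₁x_n + 60y₁y_n, x₁y_n + y₁x_n) repeatedly.
  From (x_1, y_1) = (31, 4): x_2 = 31·31 + 60·4·4 = 1921; y_2 = 31·4 + 4·31 = 248.
  From (x_2, y_2) = (1921, 248): x_3 = 31·1921 + 60·4·248 = 119071; y_3 = 31·248 + 4·1921 = 15372.
Step 3: Verify x_3² - 60·y_3² = 14177903041 - 14177903040 = 1 (should be 1). ✓

(x_1, y_1) = (31, 4); (x_3, y_3) = (119071, 15372).


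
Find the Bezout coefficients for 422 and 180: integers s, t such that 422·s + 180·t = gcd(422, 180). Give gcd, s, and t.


Euclidean algorithm on (422, 180) — divide until remainder is 0:
  422 = 2 · 180 + 62
  180 = 2 · 62 + 56
  62 = 1 · 56 + 6
  56 = 9 · 6 + 2
  6 = 3 · 2 + 0
gcd(422, 180) = 2.
Track Bezout coefficients alongside the remainders: start with r₀ = 422 = a·1 + b·0 (s = 1, t = 0) and r₁ = 180 = a·0 + b·1 (s = 0, t = 1); each new remainder r_{k+1} = r_{k-1} − q_k·r_k inherits s_{k+1} = s_{k-1} − q_k·s_k, t_{k+1} = t_{k-1} − q_k·t_k, so r_k = a·s_k + b·t_k at every step:
  q = 2: r = 62, s = 1 − 2·0 = 1, t = 0 − 2·1 = -2  (check: 422·1 + 180·(-2) = 62)
  q = 2: r = 56, s = 0 − 2·1 = -2, t = 1 − 2·(-2) = 5  (check: 422·(-2) + 180·5 = 56)
  q = 1: r = 6, s = 1 − 1·(-2) = 3, t = -2 − 1·5 = -7  (check: 422·3 + 180·(-7) = 6)
  q = 9: r = 2, s = -2 − 9·3 = -29, t = 5 − 9·(-7) = 68  (check: 422·(-29) + 180·68 = 2)
The row with r = 2 (the gcd) gives the Bezout coefficients s = -29, t = 68.
Result: 422 · (-29) + 180 · (68) = 2.

gcd(422, 180) = 2; s = -29, t = 68 (check: 422·(-29) + 180·68 = 2).


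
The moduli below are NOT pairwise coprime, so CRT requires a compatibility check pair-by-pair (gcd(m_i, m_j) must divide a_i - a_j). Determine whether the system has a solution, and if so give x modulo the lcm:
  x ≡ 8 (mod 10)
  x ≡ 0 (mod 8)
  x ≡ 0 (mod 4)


Moduli 10, 8, 4 are not pairwise coprime, so CRT works modulo lcm(m_i) when all pairwise compatibility conditions hold.
Pairwise compatibility: gcd(m_i, m_j) must divide a_i - a_j for every pair.
Merge one congruence at a time:
  Start: x ≡ 8 (mod 10).
  Combine with x ≡ 0 (mod 8): gcd(10, 8) = 2; 0 - 8 = -8, which IS divisible by 2, so compatible.
    Write x = 8 + 10·t and substitute into x ≡ 0 (mod 8): 10·t ≡ 0 − 8 = -8 (mod 8).
    Divide the congruence (and modulus) by g = 2: 5·t ≡ -4 (mod 4).
    Reduce coefficients mod 4: 1·t ≡ 0 (mod 4).
    So t ≡ 0 (mod 4).
    Then x = 8 + 10·0 = 8, valid modulo lcm(10, 8) = 40: x ≡ 8 (mod 40).
  Combine with x ≡ 0 (mod 4): gcd(40, 4) = 4; 0 - 8 = -8, which IS divisible by 4, so compatible.
    Write x = 8 + 40·t and substitute into x ≡ 0 (mod 4): 40·t ≡ 0 − 8 = -8 (mod 4).
    Divide the congruence (and modulus) by g = 4: 10·t ≡ -2 (mod 1).
    Modulo 1 every t works; take t = 0.
    Then x = 8 + 40·0 = 8, valid modulo lcm(40, 4) = 40: x ≡ 8 (mod 40).
Verify: 8 mod 10 = 8, 8 mod 8 = 0, 8 mod 4 = 0.

x ≡ 8 (mod 40).


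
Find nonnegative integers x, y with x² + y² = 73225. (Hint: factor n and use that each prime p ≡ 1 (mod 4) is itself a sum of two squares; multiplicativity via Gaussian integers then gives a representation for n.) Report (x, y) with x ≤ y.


Step 1: Factor n = 73225 = 5^2 · 29 · 101.
Step 2: Check the mod-4 condition on each prime factor: 5 ≡ 1 (mod 4), exponent 2; 29 ≡ 1 (mod 4), exponent 1; 101 ≡ 1 (mod 4), exponent 1.
All primes ≡ 3 (mod 4) appear to even exponent (or don't appear), so by the two-squares theorem n IS expressible as a sum of two squares.
Step 3: Build a representation. Group n = k² · m with k = 5 and m = 29 · 101 = 2929 (a product of primes ≡ 1 (mod 4)); a representation of m scales to one of n via (k·x)² + (k·y)² = k²(x² + y²). Each prime p ≡ 1 (mod 4) is itself a sum of two squares; find a² by testing p − a² for a perfect square:
  29: 29 − 1² = 28, 29 − 2² = 25 = 5² ⇒ 29 = 2² + 5².
  101: 101 − 1² = 100 = 10² ⇒ 101 = 1² + 10².
  Combine using the Brahmagupta–Fibonacci identity (a² + b²)(c² + d²) = (ac − bd)² + (ad + bc)² = (ac + bd)² + (ad − bc)²:
  29 · 101 = 2929: from (2² + 5²)(1² + 10²), take (2·1 − 5·10, 2·10 + 5·1) = (2 − 50, 20 + 5) = (-48, 25); dropping signs (only squares matter) gives (48, 25); check 48² + 25² = 2304 + 625 = 2929 ✓.
  Scale by k = 5: (5·48, 5·25) = (240, 125).
Step 4: Order so x ≤ y and verify: 125² + 240² = 15625 + 57600 = 73225 = n. ✓

n = 73225 = 125² + 240² (one valid representation with x ≤ y).


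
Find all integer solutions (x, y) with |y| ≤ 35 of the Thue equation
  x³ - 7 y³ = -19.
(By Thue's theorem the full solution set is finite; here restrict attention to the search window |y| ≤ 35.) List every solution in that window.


The equation is x³ - 7y³ = -19. For fixed y, x³ = 7·y³ − 19, so a solution requires the RHS to be a perfect cube.
Strategy: iterate y from -35 to 35, compute RHS = 7·y³ − 19, and check whether it is a (positive or negative) perfect cube.
Check small values of y:
  y = 0: RHS = -19 is not a perfect cube.
  y = 1: RHS = -12 is not a perfect cube.
  y = -1: RHS = -26 is not a perfect cube.
  y = 2: RHS = 37 is not a perfect cube.
  y = -2: RHS = -75 is not a perfect cube.
  y = 3: RHS = 170 is not a perfect cube.
  y = -3: RHS = -208 is not a perfect cube.
Continuing the search up to |y| = 35 finds no solutions either.
No (x, y) in the scanned range satisfies the equation.

No integer solutions with |y| ≤ 35.


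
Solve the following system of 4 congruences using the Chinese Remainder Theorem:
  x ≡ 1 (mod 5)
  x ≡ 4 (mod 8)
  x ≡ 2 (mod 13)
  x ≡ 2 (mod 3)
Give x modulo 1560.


Product of moduli M = 5 · 8 · 13 · 3 = 1560.
Merge one congruence at a time:
  Start: x ≡ 1 (mod 5).
  Combine with x ≡ 4 (mod 8); new modulus lcm = 40.
    Write x = 1 + 5·t and substitute into x ≡ 4 (mod 8): 5·t ≡ 4 − 1 = 3 (mod 8).
    The inverse of 5 mod 8 is 5 (since 5·5 = 25 = 3·8 + 1), so t ≡ 5·3 = 15 ≡ 7 (mod 8).
    Then x = 1 + 5·7 = 36, valid modulo lcm(5, 8) = 40: x ≡ 36 (mod 40).
  Combine with x ≡ 2 (mod 13); new modulus lcm = 520.
    Write x = 36 + 40·t and substitute into x ≡ 2 (mod 13): 40·t ≡ 2 − 36 = -34 (mod 13).
    Reduce coefficients mod 13: 1·t ≡ 5 (mod 13).
    So t ≡ 5 (mod 13).
    Then x = 36 + 40·5 = 236, valid modulo lcm(40, 13) = 520: x ≡ 236 (mod 520).
  Combine with x ≡ 2 (mod 3); new modulus lcm = 1560.
    Write x = 236 + 520·t and substitute into x ≡ 2 (mod 3): 520·t ≡ 2 − 236 = -234 (mod 3).
    Reduce coefficients mod 3: 1·t ≡ 0 (mod 3).
    So t ≡ 0 (mod 3).
    Then x = 236 + 520·0 = 236, valid modulo lcm(520, 3) = 1560: x ≡ 236 (mod 1560).
Verify against each original: 236 mod 5 = 1, 236 mod 8 = 4, 236 mod 13 = 2, 236 mod 3 = 2.

x ≡ 236 (mod 1560).


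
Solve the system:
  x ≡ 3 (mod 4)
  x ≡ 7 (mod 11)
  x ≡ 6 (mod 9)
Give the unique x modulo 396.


Moduli 4, 11, 9 are pairwise coprime; by CRT there is a unique solution modulo M = 4 · 11 · 9 = 396.
Solve pairwise, accumulating the modulus:
  Start with x ≡ 3 (mod 4).
  Combine with x ≡ 7 (mod 11): since gcd(4, 11) = 1, we get a unique residue mod 44.
    Write x = 3 + 4·t and substitute into x ≡ 7 (mod 11): 4·t ≡ 7 − 3 = 4 (mod 11).
    The inverse of 4 mod 11 is 3 (since 4·3 = 12 = 1·11 + 1), so t ≡ 3·4 = 12 ≡ 1 (mod 11).
    Then x = 3 + 4·1 = 7, valid modulo lcm(4, 11) = 44: x ≡ 7 (mod 44).
  Combine with x ≡ 6 (mod 9): since gcd(44, 9) = 1, we get a unique residue mod 396.
    Write x = 7 + 44·t and substitute into x ≡ 6 (mod 9): 44·t ≡ 6 − 7 = -1 (mod 9).
    Reduce coefficients mod 9: 8·t ≡ 8 (mod 9).
    The inverse of 8 mod 9 is 8 (since 8·8 = 64 = 7·9 + 1), so t ≡ 8·8 = 64 ≡ 1 (mod 9).
    Then x = 7 + 44·1 = 51, valid modulo lcm(44, 9) = 396: x ≡ 51 (mod 396).
Verify: 51 mod 4 = 3 ✓, 51 mod 11 = 7 ✓, 51 mod 9 = 6 ✓.

x ≡ 51 (mod 396).


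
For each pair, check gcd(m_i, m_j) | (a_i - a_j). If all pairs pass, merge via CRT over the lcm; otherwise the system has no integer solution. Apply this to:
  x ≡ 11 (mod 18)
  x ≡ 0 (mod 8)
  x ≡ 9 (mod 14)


Moduli 18, 8, 14 are not pairwise coprime, so CRT works modulo lcm(m_i) when all pairwise compatibility conditions hold.
Pairwise compatibility: gcd(m_i, m_j) must divide a_i - a_j for every pair.
Merge one congruence at a time:
  Start: x ≡ 11 (mod 18).
  Combine with x ≡ 0 (mod 8): gcd(18, 8) = 2, and 0 - 11 = -11 is NOT divisible by 2.
    ⇒ system is inconsistent (no integer solution).

No solution (the system is inconsistent).


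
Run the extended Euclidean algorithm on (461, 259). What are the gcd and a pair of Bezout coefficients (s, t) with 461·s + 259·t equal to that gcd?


Euclidean algorithm on (461, 259) — divide until remainder is 0:
  461 = 1 · 259 + 202
  259 = 1 · 202 + 57
  202 = 3 · 57 + 31
  57 = 1 · 31 + 26
  31 = 1 · 26 + 5
  26 = 5 · 5 + 1
  5 = 5 · 1 + 0
gcd(461, 259) = 1.
Track Bezout coefficients alongside the remainders: start with r₀ = 461 = a·1 + b·0 (s = 1, t = 0) and r₁ = 259 = a·0 + b·1 (s = 0, t = 1); each new remainder r_{k+1} = r_{k-1} − q_k·r_k inherits s_{k+1} = s_{k-1} − q_k·s_k, t_{k+1} = t_{k-1} − q_k·t_k, so r_k = a·s_k + b·t_k at every step:
  q = 1: r = 202, s = 1 − 1·0 = 1, t = 0 − 1·1 = -1  (check: 461·1 + 259·(-1) = 202)
  q = 1: r = 57, s = 0 − 1·1 = -1, t = 1 − 1·(-1) = 2  (check: 461·(-1) + 259·2 = 57)
  q = 3: r = 31, s = 1 − 3·(-1) = 4, t = -1 − 3·2 = -7  (check: 461·4 + 259·(-7) = 31)
  q = 1: r = 26, s = -1 − 1·4 = -5, t = 2 − 1·(-7) = 9  (check: 461·(-5) + 259·9 = 26)
  q = 1: r = 5, s = 4 − 1·(-5) = 9, t = -7 − 1·9 = -16  (check: 461·9 + 259·(-16) = 5)
  q = 5: r = 1, s = -5 − 5·9 = -50, t = 9 − 5·(-16) = 89  (check: 461·(-50) + 259·89 = 1)
The row with r = 1 (the gcd) gives the Bezout coefficients s = -50, t = 89.
Result: 461 · (-50) + 259 · (89) = 1.

gcd(461, 259) = 1; s = -50, t = 89 (check: 461·(-50) + 259·89 = 1).


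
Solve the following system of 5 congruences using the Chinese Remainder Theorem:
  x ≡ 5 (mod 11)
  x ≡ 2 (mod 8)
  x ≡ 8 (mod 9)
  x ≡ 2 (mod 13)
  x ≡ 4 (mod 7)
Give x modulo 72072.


Product of moduli M = 11 · 8 · 9 · 13 · 7 = 72072.
Merge one congruence at a time:
  Start: x ≡ 5 (mod 11).
  Combine with x ≡ 2 (mod 8); new modulus lcm = 88.
    Write x = 5 + 11·t and substitute into x ≡ 2 (mod 8): 11·t ≡ 2 − 5 = -3 (mod 8).
    Reduce coefficients mod 8: 3·t ≡ 5 (mod 8).
    The inverse of 3 mod 8 is 3 (since 3·3 = 9 = 1·8 + 1), so t ≡ 3·5 = 15 ≡ 7 (mod 8).
    Then x = 5 + 11·7 = 82, valid modulo lcm(11, 8) = 88: x ≡ 82 (mod 88).
  Combine with x ≡ 8 (mod 9); new modulus lcm = 792.
    Write x = 82 + 88·t and substitute into x ≡ 8 (mod 9): 88·t ≡ 8 − 82 = -74 (mod 9).
    Reduce coefficients mod 9: 7·t ≡ 7 (mod 9).
    The inverse of 7 mod 9 is 4 (since 7·4 = 28 = 3·9 + 1), so t ≡ 4·7 = 28 ≡ 1 (mod 9).
    Then x = 82 + 88·1 = 170, valid modulo lcm(88, 9) = 792: x ≡ 170 (mod 792).
  Combine with x ≡ 2 (mod 13); new modulus lcm = 10296.
    Write x = 170 + 792·t and substitute into x ≡ 2 (mod 13): 792·t ≡ 2 − 170 = -168 (mod 13).
    Reduce coefficients mod 13: 12·t ≡ 1 (mod 13).
    The inverse of 12 mod 13 is 12 (since 12·12 = 144 = 11·13 + 1), so t ≡ 12·1 = 12 ≡ 12 (mod 13).
    Then x = 170 + 792·12 = 9674, valid modulo lcm(792, 13) = 10296: x ≡ 9674 (mod 10296).
  Combine with x ≡ 4 (mod 7); new modulus lcm = 72072.
    Write x = 9674 + 10296·t and substitute into x ≡ 4 (mod 7): 10296·t ≡ 4 − 9674 = -9670 (mod 7).
    Reduce coefficients mod 7: 6·t ≡ 4 (mod 7).
    The inverse of 6 mod 7 is 6 (since 6·6 = 36 = 5·7 + 1), so t ≡ 6·4 = 24 ≡ 3 (mod 7).
    Then x = 9674 + 10296·3 = 40562, valid modulo lcm(10296, 7) = 72072: x ≡ 40562 (mod 72072).
Verify against each original: 40562 mod 11 = 5, 40562 mod 8 = 2, 40562 mod 9 = 8, 40562 mod 13 = 2, 40562 mod 7 = 4.

x ≡ 40562 (mod 72072).


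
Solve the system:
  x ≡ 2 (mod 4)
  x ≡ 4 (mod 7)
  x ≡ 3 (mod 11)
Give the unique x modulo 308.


Moduli 4, 7, 11 are pairwise coprime; by CRT there is a unique solution modulo M = 4 · 7 · 11 = 308.
Solve pairwise, accumulating the modulus:
  Start with x ≡ 2 (mod 4).
  Combine with x ≡ 4 (mod 7): since gcd(4, 7) = 1, we get a unique residue mod 28.
    Write x = 2 + 4·t and substitute into x ≡ 4 (mod 7): 4·t ≡ 4 − 2 = 2 (mod 7).
    The inverse of 4 mod 7 is 2 (since 4·2 = 8 = 1·7 + 1), so t ≡ 2·2 = 4 ≡ 4 (mod 7).
    Then x = 2 + 4·4 = 18, valid modulo lcm(4, 7) = 28: x ≡ 18 (mod 28).
  Combine with x ≡ 3 (mod 11): since gcd(28, 11) = 1, we get a unique residue mod 308.
    Write x = 18 + 28·t and substitute into x ≡ 3 (mod 11): 28·t ≡ 3 − 18 = -15 (mod 11).
    Reduce coefficients mod 11: 6·t ≡ 7 (mod 11).
    The inverse of 6 mod 11 is 2 (since 6·2 = 12 = 1·11 + 1), so t ≡ 2·7 = 14 ≡ 3 (mod 11).
    Then x = 18 + 28·3 = 102, valid modulo lcm(28, 11) = 308: x ≡ 102 (mod 308).
Verify: 102 mod 4 = 2 ✓, 102 mod 7 = 4 ✓, 102 mod 11 = 3 ✓.

x ≡ 102 (mod 308).


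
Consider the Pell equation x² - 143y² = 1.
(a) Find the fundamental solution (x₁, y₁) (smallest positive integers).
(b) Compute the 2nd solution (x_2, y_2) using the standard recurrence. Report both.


Step 1: Find the fundamental solution (x₁, y₁) of x² - 143y² = 1.
  Expand √143 as a continued fraction. a₀ = ⌊√143⌋ = 11; iterate m_{k+1} = d_k·a_k − m_k, d_{k+1} = (143 − m_{k+1}²)/d_k, a_{k+1} = ⌊(a₀ + m_{k+1})/d_{k+1}⌋ (starting m₀ = 0, d₀ = 1), with convergents p_k = a_k·p_{k-1} + p_{k-2}, q_k = a_k·q_{k-1} + q_{k-2} (p₋₁ = 1, q₋₁ = 0):
  k = 0: a₀ = 11; p₀/q₀ = 11/1; p₀² − 143·q₀² = 121 − 143 = -22.
  k = 1: m = 11, d = 22, a = ⌊(11 + 11)/22⌋ = 1; p/q = (1·11 + 1)/(1·1 + 0) = 12/1; p² − 143·q² = 144 − 143 = 1.
  The first convergent with p² − 143·q² = 1 gives the fundamental solution (x₁, y₁) = (12, 1).
Step 2: Apply the recurrence (x_{n+1}, y_{n+1}) = (x₁x_n + 143y₁y_n, x₁y_n + y₁x_n) repeatedly.
  From (x_1, y_1) = (12, 1): x_2 = 12·12 + 143·1·1 = 287; y_2 = 12·1 + 1·12 = 24.
Step 3: Verify x_2² - 143·y_2² = 82369 - 82368 = 1 (should be 1). ✓

(x_1, y_1) = (12, 1); (x_2, y_2) = (287, 24).


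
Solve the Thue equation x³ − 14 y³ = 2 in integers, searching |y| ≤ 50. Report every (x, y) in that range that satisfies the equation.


The equation is x³ - 14y³ = 2. For fixed y, x³ = 14·y³ + 2, so a solution requires the RHS to be a perfect cube.
Strategy: iterate y from -50 to 50, compute RHS = 14·y³ + 2, and check whether it is a (positive or negative) perfect cube.
Check small values of y:
  y = 0: RHS = 2 is not a perfect cube.
  y = 1: RHS = 16 is not a perfect cube.
  y = -1: RHS = -12 is not a perfect cube.
  y = 2: RHS = 114 is not a perfect cube.
  y = -2: RHS = -110 is not a perfect cube.
  y = 3: RHS = 380 is not a perfect cube.
  y = -3: RHS = -376 is not a perfect cube.
Continuing the search up to |y| = 50 finds no solutions either.
No (x, y) in the scanned range satisfies the equation.

No integer solutions with |y| ≤ 50.


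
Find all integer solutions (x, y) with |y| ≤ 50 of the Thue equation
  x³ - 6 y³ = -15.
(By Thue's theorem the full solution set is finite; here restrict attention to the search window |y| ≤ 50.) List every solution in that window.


The equation is x³ - 6y³ = -15. For fixed y, x³ = 6·y³ − 15, so a solution requires the RHS to be a perfect cube.
Strategy: iterate y from -50 to 50, compute RHS = 6·y³ − 15, and check whether it is a (positive or negative) perfect cube.
Check small values of y:
  y = 0: RHS = -15 is not a perfect cube.
  y = 1: RHS = -9 is not a perfect cube.
  y = -1: RHS = -21 is not a perfect cube.
  y = 2: RHS = 33 is not a perfect cube.
  y = -2: RHS = -63 is not a perfect cube.
  y = 3: RHS = 147 is not a perfect cube.
  y = -3: RHS = -177 is not a perfect cube.
Continuing the search up to |y| = 50 finds no solutions either.
No (x, y) in the scanned range satisfies the equation.

No integer solutions with |y| ≤ 50.


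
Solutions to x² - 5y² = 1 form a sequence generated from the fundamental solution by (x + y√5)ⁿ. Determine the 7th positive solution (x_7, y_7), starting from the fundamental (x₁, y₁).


Step 1: Find the fundamental solution (x₁, y₁) of x² - 5y² = 1.
  Expand √5 as a continued fraction. a₀ = ⌊√5⌋ = 2; iterate m_{k+1} = d_k·a_k − m_k, d_{k+1} = (5 − m_{k+1}²)/d_k, a_{k+1} = ⌊(a₀ + m_{k+1})/d_{k+1}⌋ (starting m₀ = 0, d₀ = 1), with convergents p_k = a_k·p_{k-1} + p_{k-2}, q_k = a_k·q_{k-1} + q_{k-2} (p₋₁ = 1, q₋₁ = 0):
  k = 0: a₀ = 2; p₀/q₀ = 2/1; p₀² − 5·q₀² = 4 − 5 = -1.
  k = 1: m = 2, d = 1, a = ⌊(2 + 2)/1⌋ = 4; p/q = (4·2 + 1)/(4·1 + 0) = 9/4; p² − 5·q² = 81 − 80 = 1.
  The first convergent with p² − 5·q² = 1 gives the fundamental solution (x₁, y₁) = (9, 4).
Step 2: Apply the recurrence (x_{n+1}, y_{n+1}) = (x₁x_n + 5y₁y_n, x₁y_n + y₁x_n) repeatedly.
  From (x_1, y_1) = (9, 4): x_2 = 9·9 + 5·4·4 = 161; y_2 = 9·4 + 4·9 = 72.
  From (x_2, y_2) = (161, 72): x_3 = 9·161 + 5·4·72 = 2889; y_3 = 9·72 + 4·161 = 1292.
  From (x_3, y_3) = (2889, 1292): x_4 = 9·2889 + 5·4·1292 = 51841; y_4 = 9·1292 + 4·2889 = 23184.
  From (x_4, y_4) = (51841, 23184): x_5 = 9·51841 + 5·4·23184 = 930249; y_5 = 9·23184 + 4·51841 = 416020.
  From (x_5, y_5) = (930249, 416020): x_6 = 9·930249 + 5·4·416020 = 16692641; y_6 = 9·416020 + 4·930249 = 7465176.
  From (x_6, y_6) = (16692641, 7465176): x_7 = 9·16692641 + 5·4·7465176 = 299537289; y_7 = 9·7465176 + 4·16692641 = 133957148.
Step 3: Verify x_7² - 5·y_7² = 89722587501469521 - 89722587501469520 = 1 (should be 1). ✓

(x_1, y_1) = (9, 4); (x_7, y_7) = (299537289, 133957148).


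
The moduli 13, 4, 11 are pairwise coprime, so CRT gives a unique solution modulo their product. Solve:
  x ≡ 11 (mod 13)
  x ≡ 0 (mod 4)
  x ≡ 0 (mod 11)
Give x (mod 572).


Moduli 13, 4, 11 are pairwise coprime; by CRT there is a unique solution modulo M = 13 · 4 · 11 = 572.
Solve pairwise, accumulating the modulus:
  Start with x ≡ 11 (mod 13).
  Combine with x ≡ 0 (mod 4): since gcd(13, 4) = 1, we get a unique residue mod 52.
    Write x = 11 + 13·t and substitute into x ≡ 0 (mod 4): 13·t ≡ 0 − 11 = -11 (mod 4).
    Reduce coefficients mod 4: 1·t ≡ 1 (mod 4).
    So t ≡ 1 (mod 4).
    Then x = 11 + 13·1 = 24, valid modulo lcm(13, 4) = 52: x ≡ 24 (mod 52).
  Combine with x ≡ 0 (mod 11): since gcd(52, 11) = 1, we get a unique residue mod 572.
    Write x = 24 + 52·t and substitute into x ≡ 0 (mod 11): 52·t ≡ 0 − 24 = -24 (mod 11).
    Reduce coefficients mod 11: 8·t ≡ 9 (mod 11).
    The inverse of 8 mod 11 is 7 (since 8·7 = 56 = 5·11 + 1), so t ≡ 7·9 = 63 ≡ 8 (mod 11).
    Then x = 24 + 52·8 = 440, valid modulo lcm(52, 11) = 572: x ≡ 440 (mod 572).
Verify: 440 mod 13 = 11 ✓, 440 mod 4 = 0 ✓, 440 mod 11 = 0 ✓.

x ≡ 440 (mod 572).


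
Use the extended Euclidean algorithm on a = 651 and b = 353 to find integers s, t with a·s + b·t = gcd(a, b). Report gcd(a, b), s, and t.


Euclidean algorithm on (651, 353) — divide until remainder is 0:
  651 = 1 · 353 + 298
  353 = 1 · 298 + 55
  298 = 5 · 55 + 23
  55 = 2 · 23 + 9
  23 = 2 · 9 + 5
  9 = 1 · 5 + 4
  5 = 1 · 4 + 1
  4 = 4 · 1 + 0
gcd(651, 353) = 1.
Track Bezout coefficients alongside the remainders: start with r₀ = 651 = a·1 + b·0 (s = 1, t = 0) and r₁ = 353 = a·0 + b·1 (s = 0, t = 1); each new remainder r_{k+1} = r_{k-1} − q_k·r_k inherits s_{k+1} = s_{k-1} − q_k·s_k, t_{k+1} = t_{k-1} − q_k·t_k, so r_k = a·s_k + b·t_k at every step:
  q = 1: r = 298, s = 1 − 1·0 = 1, t = 0 − 1·1 = -1  (check: 651·1 + 353·(-1) = 298)
  q = 1: r = 55, s = 0 − 1·1 = -1, t = 1 − 1·(-1) = 2  (check: 651·(-1) + 353·2 = 55)
  q = 5: r = 23, s = 1 − 5·(-1) = 6, t = -1 − 5·2 = -11  (check: 651·6 + 353·(-11) = 23)
  q = 2: r = 9, s = -1 − 2·6 = -13, t = 2 − 2·(-11) = 24  (check: 651·(-13) + 353·24 = 9)
  q = 2: r = 5, s = 6 − 2·(-13) = 32, t = -11 − 2·24 = -59  (check: 651·32 + 353·(-59) = 5)
  q = 1: r = 4, s = -13 − 1·32 = -45, t = 24 − 1·(-59) = 83  (check: 651·(-45) + 353·83 = 4)
  q = 1: r = 1, s = 32 − 1·(-45) = 77, t = -59 − 1·83 = -142  (check: 651·77 + 353·(-142) = 1)
The row with r = 1 (the gcd) gives the Bezout coefficients s = 77, t = -142.
Result: 651 · (77) + 353 · (-142) = 1.

gcd(651, 353) = 1; s = 77, t = -142 (check: 651·77 + 353·(-142) = 1).


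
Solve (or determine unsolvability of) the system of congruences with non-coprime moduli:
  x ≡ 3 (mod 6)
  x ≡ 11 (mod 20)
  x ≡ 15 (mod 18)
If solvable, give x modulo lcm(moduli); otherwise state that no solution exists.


Moduli 6, 20, 18 are not pairwise coprime, so CRT works modulo lcm(m_i) when all pairwise compatibility conditions hold.
Pairwise compatibility: gcd(m_i, m_j) must divide a_i - a_j for every pair.
Merge one congruence at a time:
  Start: x ≡ 3 (mod 6).
  Combine with x ≡ 11 (mod 20): gcd(6, 20) = 2; 11 - 3 = 8, which IS divisible by 2, so compatible.
    Write x = 3 + 6·t and substitute into x ≡ 11 (mod 20): 6·t ≡ 11 − 3 = 8 (mod 20).
    Divide the congruence (and modulus) by g = 2: 3·t ≡ 4 (mod 10).
    The inverse of 3 mod 10 is 7 (since 3·7 = 21 = 2·10 + 1), so t ≡ 7·4 = 28 ≡ 8 (mod 10).
    Then x = 3 + 6·8 = 51, valid modulo lcm(6, 20) = 60: x ≡ 51 (mod 60).
  Combine with x ≡ 15 (mod 18): gcd(60, 18) = 6; 15 - 51 = -36, which IS divisible by 6, so compatible.
    Write x = 51 + 60·t and substitute into x ≡ 15 (mod 18): 60·t ≡ 15 − 51 = -36 (mod 18).
    Divide the congruence (and modulus) by g = 6: 10·t ≡ -6 (mod 3).
    Reduce coefficients mod 3: 1·t ≡ 0 (mod 3).
    So t ≡ 0 (mod 3).
    Then x = 51 + 60·0 = 51, valid modulo lcm(60, 18) = 180: x ≡ 51 (mod 180).
Verify: 51 mod 6 = 3, 51 mod 20 = 11, 51 mod 18 = 15.

x ≡ 51 (mod 180).


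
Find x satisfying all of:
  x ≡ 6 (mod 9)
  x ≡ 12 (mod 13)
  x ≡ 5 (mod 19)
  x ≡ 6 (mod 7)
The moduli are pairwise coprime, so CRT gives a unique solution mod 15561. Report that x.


Product of moduli M = 9 · 13 · 19 · 7 = 15561.
Merge one congruence at a time:
  Start: x ≡ 6 (mod 9).
  Combine with x ≡ 12 (mod 13); new modulus lcm = 117.
    Write x = 6 + 9·t and substitute into x ≡ 12 (mod 13): 9·t ≡ 12 − 6 = 6 (mod 13).
    The inverse of 9 mod 13 is 3 (since 9·3 = 27 = 2·13 + 1), so t ≡ 3·6 = 18 ≡ 5 (mod 13).
    Then x = 6 + 9·5 = 51, valid modulo lcm(9, 13) = 117: x ≡ 51 (mod 117).
  Combine with x ≡ 5 (mod 19); new modulus lcm = 2223.
    Write x = 51 + 117·t and substitute into x ≡ 5 (mod 19): 117·t ≡ 5 − 51 = -46 (mod 19).
    Reduce coefficients mod 19: 3·t ≡ 11 (mod 19).
    The inverse of 3 mod 19 is 13 (since 3·13 = 39 = 2·19 + 1), so t ≡ 13·11 = 143 ≡ 10 (mod 19).
    Then x = 51 + 117·10 = 1221, valid modulo lcm(117, 19) = 2223: x ≡ 1221 (mod 2223).
  Combine with x ≡ 6 (mod 7); new modulus lcm = 15561.
    Write x = 1221 + 2223·t and substitute into x ≡ 6 (mod 7): 2223·t ≡ 6 − 1221 = -1215 (mod 7).
    Reduce coefficients mod 7: 4·t ≡ 3 (mod 7).
    The inverse of 4 mod 7 is 2 (since 4·2 = 8 = 1·7 + 1), so t ≡ 2·3 = 6 ≡ 6 (mod 7).
    Then x = 1221 + 2223·6 = 14559, valid modulo lcm(2223, 7) = 15561: x ≡ 14559 (mod 15561).
Verify against each original: 14559 mod 9 = 6, 14559 mod 13 = 12, 14559 mod 19 = 5, 14559 mod 7 = 6.

x ≡ 14559 (mod 15561).


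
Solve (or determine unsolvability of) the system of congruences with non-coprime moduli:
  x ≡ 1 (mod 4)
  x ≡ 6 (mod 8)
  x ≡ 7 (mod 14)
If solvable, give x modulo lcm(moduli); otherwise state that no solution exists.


Moduli 4, 8, 14 are not pairwise coprime, so CRT works modulo lcm(m_i) when all pairwise compatibility conditions hold.
Pairwise compatibility: gcd(m_i, m_j) must divide a_i - a_j for every pair.
Merge one congruence at a time:
  Start: x ≡ 1 (mod 4).
  Combine with x ≡ 6 (mod 8): gcd(4, 8) = 4, and 6 - 1 = 5 is NOT divisible by 4.
    ⇒ system is inconsistent (no integer solution).

No solution (the system is inconsistent).


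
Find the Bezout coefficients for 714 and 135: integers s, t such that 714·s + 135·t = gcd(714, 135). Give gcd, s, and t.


Euclidean algorithm on (714, 135) — divide until remainder is 0:
  714 = 5 · 135 + 39
  135 = 3 · 39 + 18
  39 = 2 · 18 + 3
  18 = 6 · 3 + 0
gcd(714, 135) = 3.
Track Bezout coefficients alongside the remainders: start with r₀ = 714 = a·1 + b·0 (s = 1, t = 0) and r₁ = 135 = a·0 + b·1 (s = 0, t = 1); each new remainder r_{k+1} = r_{k-1} − q_k·r_k inherits s_{k+1} = s_{k-1} − q_k·s_k, t_{k+1} = t_{k-1} − q_k·t_k, so r_k = a·s_k + b·t_k at every step:
  q = 5: r = 39, s = 1 − 5·0 = 1, t = 0 − 5·1 = -5  (check: 714·1 + 135·(-5) = 39)
  q = 3: r = 18, s = 0 − 3·1 = -3, t = 1 − 3·(-5) = 16  (check: 714·(-3) + 135·16 = 18)
  q = 2: r = 3, s = 1 − 2·(-3) = 7, t = -5 − 2·16 = -37  (check: 714·7 + 135·(-37) = 3)
The row with r = 3 (the gcd) gives the Bezout coefficients s = 7, t = -37.
Result: 714 · (7) + 135 · (-37) = 3.

gcd(714, 135) = 3; s = 7, t = -37 (check: 714·7 + 135·(-37) = 3).


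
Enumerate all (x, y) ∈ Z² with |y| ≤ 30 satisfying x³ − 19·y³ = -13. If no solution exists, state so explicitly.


The equation is x³ - 19y³ = -13. For fixed y, x³ = 19·y³ − 13, so a solution requires the RHS to be a perfect cube.
Strategy: iterate y from -30 to 30, compute RHS = 19·y³ − 13, and check whether it is a (positive or negative) perfect cube.
Check small values of y:
  y = 0: RHS = -13 is not a perfect cube.
  y = 1: RHS = 6 is not a perfect cube.
  y = -1: RHS = -32 is not a perfect cube.
  y = 2: RHS = 139 is not a perfect cube.
  y = -2: RHS = -165 is not a perfect cube.
  y = 3: RHS = 500 is not a perfect cube.
  y = -3: RHS = -526 is not a perfect cube.
Continuing the search up to |y| = 30 finds no solutions either.
No (x, y) in the scanned range satisfies the equation.

No integer solutions with |y| ≤ 30.


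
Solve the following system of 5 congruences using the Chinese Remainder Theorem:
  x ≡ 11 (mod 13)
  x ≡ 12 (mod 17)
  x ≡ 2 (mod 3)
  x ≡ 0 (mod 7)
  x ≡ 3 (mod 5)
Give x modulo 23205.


Product of moduli M = 13 · 17 · 3 · 7 · 5 = 23205.
Merge one congruence at a time:
  Start: x ≡ 11 (mod 13).
  Combine with x ≡ 12 (mod 17); new modulus lcm = 221.
    Write x = 11 + 13·t and substitute into x ≡ 12 (mod 17): 13·t ≡ 12 − 11 = 1 (mod 17).
    The inverse of 13 mod 17 is 4 (since 13·4 = 52 = 3·17 + 1), so t ≡ 4·1 = 4 ≡ 4 (mod 17).
    Then x = 11 + 13·4 = 63, valid modulo lcm(13, 17) = 221: x ≡ 63 (mod 221).
  Combine with x ≡ 2 (mod 3); new modulus lcm = 663.
    Write x = 63 + 221·t and substitute into x ≡ 2 (mod 3): 221·t ≡ 2 − 63 = -61 (mod 3).
    Reduce coefficients mod 3: 2·t ≡ 2 (mod 3).
    The inverse of 2 mod 3 is 2 (since 2·2 = 4 = 1·3 + 1), so t ≡ 2·2 = 4 ≡ 1 (mod 3).
    Then x = 63 + 221·1 = 284, valid modulo lcm(221, 3) = 663: x ≡ 284 (mod 663).
  Combine with x ≡ 0 (mod 7); new modulus lcm = 4641.
    Write x = 284 + 663·t and substitute into x ≡ 0 (mod 7): 663·t ≡ 0 − 284 = -284 (mod 7).
    Reduce coefficients mod 7: 5·t ≡ 3 (mod 7).
    The inverse of 5 mod 7 is 3 (since 5·3 = 15 = 2·7 + 1), so t ≡ 3·3 = 9 ≡ 2 (mod 7).
    Then x = 284 + 663·2 = 1610, valid modulo lcm(663, 7) = 4641: x ≡ 1610 (mod 4641).
  Combine with x ≡ 3 (mod 5); new modulus lcm = 23205.
    Write x = 1610 + 4641·t and substitute into x ≡ 3 (mod 5): 4641·t ≡ 3 − 1610 = -1607 (mod 5).
    Reduce coefficients mod 5: 1·t ≡ 3 (mod 5).
    So t ≡ 3 (mod 5).
    Then x = 1610 + 4641·3 = 15533, valid modulo lcm(4641, 5) = 23205: x ≡ 15533 (mod 23205).
Verify against each original: 15533 mod 13 = 11, 15533 mod 17 = 12, 15533 mod 3 = 2, 15533 mod 7 = 0, 15533 mod 5 = 3.

x ≡ 15533 (mod 23205).


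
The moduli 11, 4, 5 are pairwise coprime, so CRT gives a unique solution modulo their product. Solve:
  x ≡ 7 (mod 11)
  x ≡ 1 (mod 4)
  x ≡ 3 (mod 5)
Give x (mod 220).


Moduli 11, 4, 5 are pairwise coprime; by CRT there is a unique solution modulo M = 11 · 4 · 5 = 220.
Solve pairwise, accumulating the modulus:
  Start with x ≡ 7 (mod 11).
  Combine with x ≡ 1 (mod 4): since gcd(11, 4) = 1, we get a unique residue mod 44.
    Write x = 7 + 11·t and substitute into x ≡ 1 (mod 4): 11·t ≡ 1 − 7 = -6 (mod 4).
    Reduce coefficients mod 4: 3·t ≡ 2 (mod 4).
    The inverse of 3 mod 4 is 3 (since 3·3 = 9 = 2·4 + 1), so t ≡ 3·2 = 6 ≡ 2 (mod 4).
    Then x = 7 + 11·2 = 29, valid modulo lcm(11, 4) = 44: x ≡ 29 (mod 44).
  Combine with x ≡ 3 (mod 5): since gcd(44, 5) = 1, we get a unique residue mod 220.
    Write x = 29 + 44·t and substitute into x ≡ 3 (mod 5): 44·t ≡ 3 − 29 = -26 (mod 5).
    Reduce coefficients mod 5: 4·t ≡ 4 (mod 5).
    The inverse of 4 mod 5 is 4 (since 4·4 = 16 = 3·5 + 1), so t ≡ 4·4 = 16 ≡ 1 (mod 5).
    Then x = 29 + 44·1 = 73, valid modulo lcm(44, 5) = 220: x ≡ 73 (mod 220).
Verify: 73 mod 11 = 7 ✓, 73 mod 4 = 1 ✓, 73 mod 5 = 3 ✓.

x ≡ 73 (mod 220).
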